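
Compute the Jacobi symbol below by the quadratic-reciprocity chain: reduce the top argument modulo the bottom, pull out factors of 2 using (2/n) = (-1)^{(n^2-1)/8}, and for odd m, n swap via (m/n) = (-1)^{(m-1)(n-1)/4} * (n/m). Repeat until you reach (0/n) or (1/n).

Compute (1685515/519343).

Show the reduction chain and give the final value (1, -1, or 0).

(1685515/519343) = (127486/519343)   [reduce mod 519343]
127486 = 2^1·63743; (2/519343) = +1 since 519343 mod 8 = 7, so (127486/519343) = (+1)^1·(63743/519343); sign now +1
reciprocity: (63743/519343) = -1·(519343/63743) since 63743 mod 4 = 3, 519343 mod 4 = 3; sign now -1
(519343/63743) = (9399/63743)   [reduce mod 63743]
reciprocity: (9399/63743) = -1·(63743/9399) since 9399 mod 4 = 3, 63743 mod 4 = 3; sign now +1
(63743/9399) = (7349/9399)   [reduce mod 9399]
reciprocity: (7349/9399) = +1·(9399/7349) since 7349 mod 4 = 1, 9399 mod 4 = 3; sign now +1
(9399/7349) = (2050/7349)   [reduce mod 7349]
2050 = 2^1·1025; (2/7349) = -1 since 7349 mod 8 = 5, so (2050/7349) = (-1)^1·(1025/7349); sign now -1
reciprocity: (1025/7349) = +1·(7349/1025) since 1025 mod 4 = 1, 7349 mod 4 = 1; sign now -1
(7349/1025) = (174/1025)   [reduce mod 1025]
174 = 2^1·87; (2/1025) = +1 since 1025 mod 8 = 1, so (174/1025) = (+1)^1·(87/1025); sign now -1
reciprocity: (87/1025) = +1·(1025/87) since 87 mod 4 = 3, 1025 mod 4 = 1; sign now -1
(1025/87) = (68/87)   [reduce mod 87]
68 = 2^2·17; (2/87) = +1 since 87 mod 8 = 7, so (68/87) = (+1)^2·(17/87); sign now -1
reciprocity: (17/87) = +1·(87/17) since 17 mod 4 = 1, 87 mod 4 = 3; sign now -1
(87/17) = (2/17)   [reduce mod 17]
2 = 2^1·1; (2/17) = +1 since 17 mod 8 = 1, so (2/17) = (+1)^1·(1/17); sign now -1
(1/17) = 1; final value = sign = -1

-1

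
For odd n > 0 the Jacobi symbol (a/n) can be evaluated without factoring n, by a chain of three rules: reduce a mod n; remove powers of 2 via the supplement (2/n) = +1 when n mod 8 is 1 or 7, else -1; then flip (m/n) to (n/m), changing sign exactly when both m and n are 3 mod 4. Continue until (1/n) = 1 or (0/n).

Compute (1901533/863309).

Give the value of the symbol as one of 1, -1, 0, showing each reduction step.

(1901533/863309) = (174915/863309)   [reduce mod 863309]
reciprocity: (174915/863309) = +1·(863309/174915) since 174915 mod 4 = 3, 863309 mod 4 = 1; sign now +1
(863309/174915) = (163649/174915)   [reduce mod 174915]
reciprocity: (163649/174915) = +1·(174915/163649) since 163649 mod 4 = 1, 174915 mod 4 = 3; sign now +1
(174915/163649) = (11266/163649)   [reduce mod 163649]
11266 = 2^1·5633; (2/163649) = +1 since 163649 mod 8 = 1, so (11266/163649) = (+1)^1·(5633/163649); sign now +1
reciprocity: (5633/163649) = +1·(163649/5633) since 5633 mod 4 = 1, 163649 mod 4 = 1; sign now +1
(163649/5633) = (292/5633)   [reduce mod 5633]
292 = 2^2·73; (2/5633) = +1 since 5633 mod 8 = 1, so (292/5633) = (+1)^2·(73/5633); sign now +1
reciprocity: (73/5633) = +1·(5633/73) since 73 mod 4 = 1, 5633 mod 4 = 1; sign now +1
(5633/73) = (12/73)   [reduce mod 73]
12 = 2^2·3; (2/73) = +1 since 73 mod 8 = 1, so (12/73) = (+1)^2·(3/73); sign now +1
reciprocity: (3/73) = +1·(73/3) since 3 mod 4 = 3, 73 mod 4 = 1; sign now +1
(73/3) = (1/3)   [reduce mod 3]
(1/3) = 1; final value = sign = +1

1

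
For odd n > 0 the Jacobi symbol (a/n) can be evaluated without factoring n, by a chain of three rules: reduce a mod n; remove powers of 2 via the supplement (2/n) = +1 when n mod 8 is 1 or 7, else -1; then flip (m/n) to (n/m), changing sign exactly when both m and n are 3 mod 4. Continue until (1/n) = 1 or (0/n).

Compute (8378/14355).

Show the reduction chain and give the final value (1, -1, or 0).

factor out 2^1: 8378 = 2^1·4189; with 14355 mod 8 = 3, (2/14355) = -1; sign now -1; continue with (4189/14355)
flip (4189/14355) -> (14355/4189): both odd, 4189 mod 4 = 1, 14355 mod 4 = 3, so the flip contributes +1; sign now -1
(14355/4189): 14355 mod 4189 = 1788, so (14355/4189) = (1788/4189)
factor out 2^2: 1788 = 2^2·447; with 4189 mod 8 = 5, (2/4189) = -1; sign now -1; continue with (447/4189)
flip (447/4189) -> (4189/447): both odd, 447 mod 4 = 3, 4189 mod 4 = 1, so the flip contributes +1; sign now -1
(4189/447): 4189 mod 447 = 166, so (4189/447) = (166/447)
factor out 2^1: 166 = 2^1·83; with 447 mod 8 = 7, (2/447) = +1; sign now -1; continue with (83/447)
flip (83/447) -> (447/83): both odd, 83 mod 4 = 3, 447 mod 4 = 3, so the flip contributes -1; sign now +1
(447/83): 447 mod 83 = 32, so (447/83) = (32/83)
factor out 2^5: 32 = 2^5·1; with 83 mod 8 = 3, (2/83) = -1; sign now -1; continue with (1/83)
reached (1/83) = 1, so the symbol is -1

-1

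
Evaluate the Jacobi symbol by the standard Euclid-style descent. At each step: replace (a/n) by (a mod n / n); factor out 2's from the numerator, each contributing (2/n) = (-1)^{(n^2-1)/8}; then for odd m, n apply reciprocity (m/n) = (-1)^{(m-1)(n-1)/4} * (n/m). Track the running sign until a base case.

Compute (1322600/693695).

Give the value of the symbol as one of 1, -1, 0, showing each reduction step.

(1322600/693695) = (628905/693695)   [reduce mod 693695]
reciprocity: (628905/693695) = +1·(693695/628905) since 628905 mod 4 = 1, 693695 mod 4 = 3; sign now +1
(693695/628905) = (64790/628905)   [reduce mod 628905]
64790 = 2^1·32395; (2/628905) = +1 since 628905 mod 8 = 1, so (64790/628905) = (+1)^1·(32395/628905); sign now +1
reciprocity: (32395/628905) = +1·(628905/32395) since 32395 mod 4 = 3, 628905 mod 4 = 1; sign now +1
(628905/32395) = (13400/32395)   [reduce mod 32395]
13400 = 2^3·1675; (2/32395) = -1 since 32395 mod 8 = 3, so (13400/32395) = (-1)^3·(1675/32395); sign now -1
reciprocity: (1675/32395) = -1·(32395/1675) since 1675 mod 4 = 3, 32395 mod 4 = 3; sign now +1
(32395/1675) = (570/1675)   [reduce mod 1675]
570 = 2^1·285; (2/1675) = -1 since 1675 mod 8 = 3, so (570/1675) = (-1)^1·(285/1675); sign now -1
reciprocity: (285/1675) = +1·(1675/285) since 285 mod 4 = 1, 1675 mod 4 = 3; sign now -1
(1675/285) = (250/285)   [reduce mod 285]
250 = 2^1·125; (2/285) = -1 since 285 mod 8 = 5, so (250/285) = (-1)^1·(125/285); sign now +1
reciprocity: (125/285) = +1·(285/125) since 125 mod 4 = 1, 285 mod 4 = 1; sign now +1
(285/125) = (35/125)   [reduce mod 125]
reciprocity: (35/125) = +1·(125/35) since 35 mod 4 = 3, 125 mod 4 = 1; sign now +1
(125/35) = (20/35)   [reduce mod 35]
20 = 2^2·5; (2/35) = -1 since 35 mod 8 = 3, so (20/35) = (-1)^2·(5/35); sign now +1
reciprocity: (5/35) = +1·(35/5) since 5 mod 4 = 1, 35 mod 4 = 3; sign now +1
(35/5) = (0/5)   [reduce mod 5]
(0/5) = 0   [gcd(a, n) > 1]; final value = 0

0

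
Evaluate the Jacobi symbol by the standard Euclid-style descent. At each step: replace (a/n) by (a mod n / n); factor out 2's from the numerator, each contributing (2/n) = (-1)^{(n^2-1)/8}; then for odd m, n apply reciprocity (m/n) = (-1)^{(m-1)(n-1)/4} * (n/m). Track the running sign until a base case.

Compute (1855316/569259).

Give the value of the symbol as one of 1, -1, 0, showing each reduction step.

-1

(1855316/569259) = (147539/569259)   [reduce mod 569259]
reciprocity: (147539/569259) = -1·(569259/147539) since 147539 mod 4 = 3, 569259 mod 4 = 3; sign now -1
(569259/147539) = (126642/147539)   [reduce mod 147539]
126642 = 2^1·63321; (2/147539) = -1 since 147539 mod 8 = 3, so (126642/147539) = (-1)^1·(63321/147539); sign now +1
reciprocity: (63321/147539) = +1·(147539/63321) since 63321 mod 4 = 1, 147539 mod 4 = 3; sign now +1
(147539/63321) = (20897/63321)   [reduce mod 63321]
reciprocity: (20897/63321) = +1·(63321/20897) since 20897 mod 4 = 1, 63321 mod 4 = 1; sign now +1
(63321/20897) = (630/20897)   [reduce mod 20897]
630 = 2^1·315; (2/20897) = +1 since 20897 mod 8 = 1, so (630/20897) = (+1)^1·(315/20897); sign now +1
reciprocity: (315/20897) = +1·(20897/315) since 315 mod 4 = 3, 20897 mod 4 = 1; sign now +1
(20897/315) = (107/315)   [reduce mod 315]
reciprocity: (107/315) = -1·(315/107) since 107 mod 4 = 3, 315 mod 4 = 3; sign now -1
(315/107) = (101/107)   [reduce mod 107]
reciprocity: (101/107) = +1·(107/101) since 101 mod 4 = 1, 107 mod 4 = 3; sign now -1
(107/101) = (6/101)   [reduce mod 101]
6 = 2^1·3; (2/101) = -1 since 101 mod 8 = 5, so (6/101) = (-1)^1·(3/101); sign now +1
reciprocity: (3/101) = +1·(101/3) since 3 mod 4 = 3, 101 mod 4 = 1; sign now +1
(101/3) = (2/3)   [reduce mod 3]
2 = 2^1·1; (2/3) = -1 since 3 mod 8 = 3, so (2/3) = (-1)^1·(1/3); sign now -1
(1/3) = 1; final value = sign = -1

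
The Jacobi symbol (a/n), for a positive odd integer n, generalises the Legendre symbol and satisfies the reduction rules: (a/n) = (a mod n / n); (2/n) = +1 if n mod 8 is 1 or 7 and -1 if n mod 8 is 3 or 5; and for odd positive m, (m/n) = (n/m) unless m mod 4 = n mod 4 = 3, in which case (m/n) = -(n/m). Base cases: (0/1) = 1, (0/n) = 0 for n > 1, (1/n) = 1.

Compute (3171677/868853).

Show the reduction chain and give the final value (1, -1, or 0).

1

(3171677/868853) = (565118/868853)   [reduce mod 868853]
565118 = 2^1·282559; (2/868853) = -1 since 868853 mod 8 = 5, so (565118/868853) = (-1)^1·(282559/868853); sign now -1
reciprocity: (282559/868853) = +1·(868853/282559) since 282559 mod 4 = 3, 868853 mod 4 = 1; sign now -1
(868853/282559) = (21176/282559)   [reduce mod 282559]
21176 = 2^3·2647; (2/282559) = +1 since 282559 mod 8 = 7, so (21176/282559) = (+1)^3·(2647/282559); sign now -1
reciprocity: (2647/282559) = -1·(282559/2647) since 2647 mod 4 = 3, 282559 mod 4 = 3; sign now +1
(282559/2647) = (1977/2647)   [reduce mod 2647]
reciprocity: (1977/2647) = +1·(2647/1977) since 1977 mod 4 = 1, 2647 mod 4 = 3; sign now +1
(2647/1977) = (670/1977)   [reduce mod 1977]
670 = 2^1·335; (2/1977) = +1 since 1977 mod 8 = 1, so (670/1977) = (+1)^1·(335/1977); sign now +1
reciprocity: (335/1977) = +1·(1977/335) since 335 mod 4 = 3, 1977 mod 4 = 1; sign now +1
(1977/335) = (302/335)   [reduce mod 335]
302 = 2^1·151; (2/335) = +1 since 335 mod 8 = 7, so (302/335) = (+1)^1·(151/335); sign now +1
reciprocity: (151/335) = -1·(335/151) since 151 mod 4 = 3, 335 mod 4 = 3; sign now -1
(335/151) = (33/151)   [reduce mod 151]
reciprocity: (33/151) = +1·(151/33) since 33 mod 4 = 1, 151 mod 4 = 3; sign now -1
(151/33) = (19/33)   [reduce mod 33]
reciprocity: (19/33) = +1·(33/19) since 19 mod 4 = 3, 33 mod 4 = 1; sign now -1
(33/19) = (14/19)   [reduce mod 19]
14 = 2^1·7; (2/19) = -1 since 19 mod 8 = 3, so (14/19) = (-1)^1·(7/19); sign now +1
reciprocity: (7/19) = -1·(19/7) since 7 mod 4 = 3, 19 mod 4 = 3; sign now -1
(19/7) = (5/7)   [reduce mod 7]
reciprocity: (5/7) = +1·(7/5) since 5 mod 4 = 1, 7 mod 4 = 3; sign now -1
(7/5) = (2/5)   [reduce mod 5]
2 = 2^1·1; (2/5) = -1 since 5 mod 8 = 5, so (2/5) = (-1)^1·(1/5); sign now +1
(1/5) = 1; final value = sign = +1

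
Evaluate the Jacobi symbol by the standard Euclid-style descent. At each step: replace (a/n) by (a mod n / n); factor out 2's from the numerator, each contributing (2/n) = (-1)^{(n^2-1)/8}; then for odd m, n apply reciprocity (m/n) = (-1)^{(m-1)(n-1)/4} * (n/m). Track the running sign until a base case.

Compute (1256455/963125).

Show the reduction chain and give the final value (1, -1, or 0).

(1256455/963125) = (293330/963125)   [reduce mod 963125]
293330 = 2^1·146665; (2/963125) = -1 since 963125 mod 8 = 5, so (293330/963125) = (-1)^1·(146665/963125); sign now -1
reciprocity: (146665/963125) = +1·(963125/146665) since 146665 mod 4 = 1, 963125 mod 4 = 1; sign now -1
(963125/146665) = (83135/146665)   [reduce mod 146665]
reciprocity: (83135/146665) = +1·(146665/83135) since 83135 mod 4 = 3, 146665 mod 4 = 1; sign now -1
(146665/83135) = (63530/83135)   [reduce mod 83135]
63530 = 2^1·31765; (2/83135) = +1 since 83135 mod 8 = 7, so (63530/83135) = (+1)^1·(31765/83135); sign now -1
reciprocity: (31765/83135) = +1·(83135/31765) since 31765 mod 4 = 1, 83135 mod 4 = 3; sign now -1
(83135/31765) = (19605/31765)   [reduce mod 31765]
reciprocity: (19605/31765) = +1·(31765/19605) since 19605 mod 4 = 1, 31765 mod 4 = 1; sign now -1
(31765/19605) = (12160/19605)   [reduce mod 19605]
12160 = 2^7·95; (2/19605) = -1 since 19605 mod 8 = 5, so (12160/19605) = (-1)^7·(95/19605); sign now +1
reciprocity: (95/19605) = +1·(19605/95) since 95 mod 4 = 3, 19605 mod 4 = 1; sign now +1
(19605/95) = (35/95)   [reduce mod 95]
reciprocity: (35/95) = -1·(95/35) since 35 mod 4 = 3, 95 mod 4 = 3; sign now -1
(95/35) = (25/35)   [reduce mod 35]
reciprocity: (25/35) = +1·(35/25) since 25 mod 4 = 1, 35 mod 4 = 3; sign now -1
(35/25) = (10/25)   [reduce mod 25]
10 = 2^1·5; (2/25) = +1 since 25 mod 8 = 1, so (10/25) = (+1)^1·(5/25); sign now -1
reciprocity: (5/25) = +1·(25/5) since 5 mod 4 = 1, 25 mod 4 = 1; sign now -1
(25/5) = (0/5)   [reduce mod 5]
(0/5) = 0   [gcd(a, n) > 1]; final value = 0

0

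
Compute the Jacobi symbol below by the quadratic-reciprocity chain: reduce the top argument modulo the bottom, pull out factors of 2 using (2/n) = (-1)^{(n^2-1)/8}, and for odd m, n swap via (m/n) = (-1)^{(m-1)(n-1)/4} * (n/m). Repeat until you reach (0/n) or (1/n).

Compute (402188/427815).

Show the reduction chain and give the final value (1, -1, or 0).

factor out 2^2: 402188 = 2^2·100547; with 427815 mod 8 = 7, (2/427815) = +1; sign now +1; continue with (100547/427815)
flip (100547/427815) -> (427815/100547): both odd, 100547 mod 4 = 3, 427815 mod 4 = 3, so the flip contributes -1; sign now -1
(427815/100547): 427815 mod 100547 = 25627, so (427815/100547) = (25627/100547)
flip (25627/100547) -> (100547/25627): both odd, 25627 mod 4 = 3, 100547 mod 4 = 3, so the flip contributes -1; sign now +1
(100547/25627): 100547 mod 25627 = 23666, so (100547/25627) = (23666/25627)
factor out 2^1: 23666 = 2^1·11833; with 25627 mod 8 = 3, (2/25627) = -1; sign now -1; continue with (11833/25627)
flip (11833/25627) -> (25627/11833): both odd, 11833 mod 4 = 1, 25627 mod 4 = 3, so the flip contributes +1; sign now -1
(25627/11833): 25627 mod 11833 = 1961, so (25627/11833) = (1961/11833)
flip (1961/11833) -> (11833/1961): both odd, 1961 mod 4 = 1, 11833 mod 4 = 1, so the flip contributes +1; sign now -1
(11833/1961): 11833 mod 1961 = 67, so (11833/1961) = (67/1961)
flip (67/1961) -> (1961/67): both odd, 67 mod 4 = 3, 1961 mod 4 = 1, so the flip contributes +1; sign now -1
(1961/67): 1961 mod 67 = 18, so (1961/67) = (18/67)
factor out 2^1: 18 = 2^1·9; with 67 mod 8 = 3, (2/67) = -1; sign now +1; continue with (9/67)
flip (9/67) -> (67/9): both odd, 9 mod 4 = 1, 67 mod 4 = 3, so the flip contributes +1; sign now +1
(67/9): 67 mod 9 = 4, so (67/9) = (4/9)
factor out 2^2: 4 = 2^2·1; with 9 mod 8 = 1, (2/9) = +1; sign now +1; continue with (1/9)
reached (1/9) = 1, so the symbol is +1

1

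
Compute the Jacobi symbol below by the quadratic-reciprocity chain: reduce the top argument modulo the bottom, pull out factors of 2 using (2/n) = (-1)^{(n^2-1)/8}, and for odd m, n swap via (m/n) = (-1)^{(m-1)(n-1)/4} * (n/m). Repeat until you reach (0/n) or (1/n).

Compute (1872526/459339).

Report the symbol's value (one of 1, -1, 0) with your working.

1

(1872526/459339): 1872526 mod 459339 = 35170, so (1872526/459339) = (35170/459339)
factor out 2^1: 35170 = 2^1·17585; with 459339 mod 8 = 3, (2/459339) = -1; sign now -1; continue with (17585/459339)
flip (17585/459339) -> (459339/17585): both odd, 17585 mod 4 = 1, 459339 mod 4 = 3, so the flip contributes +1; sign now -1
(459339/17585): 459339 mod 17585 = 2129, so (459339/17585) = (2129/17585)
flip (2129/17585) -> (17585/2129): both odd, 2129 mod 4 = 1, 17585 mod 4 = 1, so the flip contributes +1; sign now -1
(17585/2129): 17585 mod 2129 = 553, so (17585/2129) = (553/2129)
flip (553/2129) -> (2129/553): both odd, 553 mod 4 = 1, 2129 mod 4 = 1, so the flip contributes +1; sign now -1
(2129/553): 2129 mod 553 = 470, so (2129/553) = (470/553)
factor out 2^1: 470 = 2^1·235; with 553 mod 8 = 1, (2/553) = +1; sign now -1; continue with (235/553)
flip (235/553) -> (553/235): both odd, 235 mod 4 = 3, 553 mod 4 = 1, so the flip contributes +1; sign now -1
(553/235): 553 mod 235 = 83, so (553/235) = (83/235)
flip (83/235) -> (235/83): both odd, 83 mod 4 = 3, 235 mod 4 = 3, so the flip contributes -1; sign now +1
(235/83): 235 mod 83 = 69, so (235/83) = (69/83)
flip (69/83) -> (83/69): both odd, 69 mod 4 = 1, 83 mod 4 = 3, so the flip contributes +1; sign now +1
(83/69): 83 mod 69 = 14, so (83/69) = (14/69)
factor out 2^1: 14 = 2^1·7; with 69 mod 8 = 5, (2/69) = -1; sign now -1; continue with (7/69)
flip (7/69) -> (69/7): both odd, 7 mod 4 = 3, 69 mod 4 = 1, so the flip contributes +1; sign now -1
(69/7): 69 mod 7 = 6, so (69/7) = (6/7)
factor out 2^1: 6 = 2^1·3; with 7 mod 8 = 7, (2/7) = +1; sign now -1; continue with (3/7)
flip (3/7) -> (7/3): both odd, 3 mod 4 = 3, 7 mod 4 = 3, so the flip contributes -1; sign now +1
(7/3): 7 mod 3 = 1, so (7/3) = (1/3)
reached (1/3) = 1, so the symbol is +1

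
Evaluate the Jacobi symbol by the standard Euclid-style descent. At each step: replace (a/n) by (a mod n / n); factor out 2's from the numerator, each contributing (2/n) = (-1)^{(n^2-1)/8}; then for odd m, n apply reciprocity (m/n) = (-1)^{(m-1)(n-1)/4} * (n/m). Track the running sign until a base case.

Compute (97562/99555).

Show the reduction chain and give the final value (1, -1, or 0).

1

factor out 2^1: 97562 = 2^1·48781; with 99555 mod 8 = 3, (2/99555) = -1; sign now -1; continue with (48781/99555)
flip (48781/99555) -> (99555/48781): both odd, 48781 mod 4 = 1, 99555 mod 4 = 3, so the flip contributes +1; sign now -1
(99555/48781): 99555 mod 48781 = 1993, so (99555/48781) = (1993/48781)
flip (1993/48781) -> (48781/1993): both odd, 1993 mod 4 = 1, 48781 mod 4 = 1, so the flip contributes +1; sign now -1
(48781/1993): 48781 mod 1993 = 949, so (48781/1993) = (949/1993)
flip (949/1993) -> (1993/949): both odd, 949 mod 4 = 1, 1993 mod 4 = 1, so the flip contributes +1; sign now -1
(1993/949): 1993 mod 949 = 95, so (1993/949) = (95/949)
flip (95/949) -> (949/95): both odd, 95 mod 4 = 3, 949 mod 4 = 1, so the flip contributes +1; sign now -1
(949/95): 949 mod 95 = 94, so (949/95) = (94/95)
factor out 2^1: 94 = 2^1·47; with 95 mod 8 = 7, (2/95) = +1; sign now -1; continue with (47/95)
flip (47/95) -> (95/47): both odd, 47 mod 4 = 3, 95 mod 4 = 3, so the flip contributes -1; sign now +1
(95/47): 95 mod 47 = 1, so (95/47) = (1/47)
reached (1/47) = 1, so the symbol is +1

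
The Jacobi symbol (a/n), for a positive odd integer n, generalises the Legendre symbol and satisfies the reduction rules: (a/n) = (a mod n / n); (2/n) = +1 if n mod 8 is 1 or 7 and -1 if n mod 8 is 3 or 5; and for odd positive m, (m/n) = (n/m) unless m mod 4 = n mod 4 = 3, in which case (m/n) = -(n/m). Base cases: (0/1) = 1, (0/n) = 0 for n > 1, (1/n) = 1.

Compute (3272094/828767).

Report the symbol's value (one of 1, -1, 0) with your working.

1

(3272094/828767) = (785793/828767)   [reduce mod 828767]
reciprocity: (785793/828767) = +1·(828767/785793) since 785793 mod 4 = 1, 828767 mod 4 = 3; sign now +1
(828767/785793) = (42974/785793)   [reduce mod 785793]
42974 = 2^1·21487; (2/785793) = +1 since 785793 mod 8 = 1, so (42974/785793) = (+1)^1·(21487/785793); sign now +1
reciprocity: (21487/785793) = +1·(785793/21487) since 21487 mod 4 = 3, 785793 mod 4 = 1; sign now +1
(785793/21487) = (12261/21487)   [reduce mod 21487]
reciprocity: (12261/21487) = +1·(21487/12261) since 12261 mod 4 = 1, 21487 mod 4 = 3; sign now +1
(21487/12261) = (9226/12261)   [reduce mod 12261]
9226 = 2^1·4613; (2/12261) = -1 since 12261 mod 8 = 5, so (9226/12261) = (-1)^1·(4613/12261); sign now -1
reciprocity: (4613/12261) = +1·(12261/4613) since 4613 mod 4 = 1, 12261 mod 4 = 1; sign now -1
(12261/4613) = (3035/4613)   [reduce mod 4613]
reciprocity: (3035/4613) = +1·(4613/3035) since 3035 mod 4 = 3, 4613 mod 4 = 1; sign now -1
(4613/3035) = (1578/3035)   [reduce mod 3035]
1578 = 2^1·789; (2/3035) = -1 since 3035 mod 8 = 3, so (1578/3035) = (-1)^1·(789/3035); sign now +1
reciprocity: (789/3035) = +1·(3035/789) since 789 mod 4 = 1, 3035 mod 4 = 3; sign now +1
(3035/789) = (668/789)   [reduce mod 789]
668 = 2^2·167; (2/789) = -1 since 789 mod 8 = 5, so (668/789) = (-1)^2·(167/789); sign now +1
reciprocity: (167/789) = +1·(789/167) since 167 mod 4 = 3, 789 mod 4 = 1; sign now +1
(789/167) = (121/167)   [reduce mod 167]
reciprocity: (121/167) = +1·(167/121) since 121 mod 4 = 1, 167 mod 4 = 3; sign now +1
(167/121) = (46/121)   [reduce mod 121]
46 = 2^1·23; (2/121) = +1 since 121 mod 8 = 1, so (46/121) = (+1)^1·(23/121); sign now +1
reciprocity: (23/121) = +1·(121/23) since 23 mod 4 = 3, 121 mod 4 = 1; sign now +1
(121/23) = (6/23)   [reduce mod 23]
6 = 2^1·3; (2/23) = +1 since 23 mod 8 = 7, so (6/23) = (+1)^1·(3/23); sign now +1
reciprocity: (3/23) = -1·(23/3) since 3 mod 4 = 3, 23 mod 4 = 3; sign now -1
(23/3) = (2/3)   [reduce mod 3]
2 = 2^1·1; (2/3) = -1 since 3 mod 8 = 3, so (2/3) = (-1)^1·(1/3); sign now +1
(1/3) = 1; final value = sign = +1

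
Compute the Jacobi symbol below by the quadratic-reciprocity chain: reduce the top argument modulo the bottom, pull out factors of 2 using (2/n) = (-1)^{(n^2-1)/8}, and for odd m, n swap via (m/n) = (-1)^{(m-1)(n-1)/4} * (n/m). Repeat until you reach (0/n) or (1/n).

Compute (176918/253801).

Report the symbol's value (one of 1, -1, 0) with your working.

1

176918 = 2^1·88459; (2/253801) = +1 since 253801 mod 8 = 1, so (176918/253801) = (+1)^1·(88459/253801); sign now +1
reciprocity: (88459/253801) = +1·(253801/88459) since 88459 mod 4 = 3, 253801 mod 4 = 1; sign now +1
(253801/88459) = (76883/88459)   [reduce mod 88459]
reciprocity: (76883/88459) = -1·(88459/76883) since 76883 mod 4 = 3, 88459 mod 4 = 3; sign now -1
(88459/76883) = (11576/76883)   [reduce mod 76883]
11576 = 2^3·1447; (2/76883) = -1 since 76883 mod 8 = 3, so (11576/76883) = (-1)^3·(1447/76883); sign now +1
reciprocity: (1447/76883) = -1·(76883/1447) since 1447 mod 4 = 3, 76883 mod 4 = 3; sign now -1
(76883/1447) = (192/1447)   [reduce mod 1447]
192 = 2^6·3; (2/1447) = +1 since 1447 mod 8 = 7, so (192/1447) = (+1)^6·(3/1447); sign now -1
reciprocity: (3/1447) = -1·(1447/3) since 3 mod 4 = 3, 1447 mod 4 = 3; sign now +1
(1447/3) = (1/3)   [reduce mod 3]
(1/3) = 1; final value = sign = +1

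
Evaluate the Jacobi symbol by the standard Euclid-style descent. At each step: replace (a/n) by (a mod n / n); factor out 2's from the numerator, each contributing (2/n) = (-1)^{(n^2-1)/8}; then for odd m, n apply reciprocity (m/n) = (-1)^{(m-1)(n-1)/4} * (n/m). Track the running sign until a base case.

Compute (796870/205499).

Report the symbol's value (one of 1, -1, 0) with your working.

(796870/205499) = (180373/205499)   [reduce mod 205499]
reciprocity: (180373/205499) = +1·(205499/180373) since 180373 mod 4 = 1, 205499 mod 4 = 3; sign now +1
(205499/180373) = (25126/180373)   [reduce mod 180373]
25126 = 2^1·12563; (2/180373) = -1 since 180373 mod 8 = 5, so (25126/180373) = (-1)^1·(12563/180373); sign now -1
reciprocity: (12563/180373) = +1·(180373/12563) since 12563 mod 4 = 3, 180373 mod 4 = 1; sign now -1
(180373/12563) = (4491/12563)   [reduce mod 12563]
reciprocity: (4491/12563) = -1·(12563/4491) since 4491 mod 4 = 3, 12563 mod 4 = 3; sign now +1
(12563/4491) = (3581/4491)   [reduce mod 4491]
reciprocity: (3581/4491) = +1·(4491/3581) since 3581 mod 4 = 1, 4491 mod 4 = 3; sign now +1
(4491/3581) = (910/3581)   [reduce mod 3581]
910 = 2^1·455; (2/3581) = -1 since 3581 mod 8 = 5, so (910/3581) = (-1)^1·(455/3581); sign now -1
reciprocity: (455/3581) = +1·(3581/455) since 455 mod 4 = 3, 3581 mod 4 = 1; sign now -1
(3581/455) = (396/455)   [reduce mod 455]
396 = 2^2·99; (2/455) = +1 since 455 mod 8 = 7, so (396/455) = (+1)^2·(99/455); sign now -1
reciprocity: (99/455) = -1·(455/99) since 99 mod 4 = 3, 455 mod 4 = 3; sign now +1
(455/99) = (59/99)   [reduce mod 99]
reciprocity: (59/99) = -1·(99/59) since 59 mod 4 = 3, 99 mod 4 = 3; sign now -1
(99/59) = (40/59)   [reduce mod 59]
40 = 2^3·5; (2/59) = -1 since 59 mod 8 = 3, so (40/59) = (-1)^3·(5/59); sign now +1
reciprocity: (5/59) = +1·(59/5) since 5 mod 4 = 1, 59 mod 4 = 3; sign now +1
(59/5) = (4/5)   [reduce mod 5]
4 = 2^2·1; (2/5) = -1 since 5 mod 8 = 5, so (4/5) = (-1)^2·(1/5); sign now +1
(1/5) = 1; final value = sign = +1

1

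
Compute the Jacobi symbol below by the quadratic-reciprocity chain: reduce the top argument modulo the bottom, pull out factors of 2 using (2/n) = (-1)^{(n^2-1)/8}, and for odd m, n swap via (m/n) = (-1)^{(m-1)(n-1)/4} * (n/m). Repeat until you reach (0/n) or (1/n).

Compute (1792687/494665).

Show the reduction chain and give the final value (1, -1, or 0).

(1792687/494665) = (308692/494665)   [reduce mod 494665]
308692 = 2^2·77173; (2/494665) = +1 since 494665 mod 8 = 1, so (308692/494665) = (+1)^2·(77173/494665); sign now +1
reciprocity: (77173/494665) = +1·(494665/77173) since 77173 mod 4 = 1, 494665 mod 4 = 1; sign now +1
(494665/77173) = (31627/77173)   [reduce mod 77173]
reciprocity: (31627/77173) = +1·(77173/31627) since 31627 mod 4 = 3, 77173 mod 4 = 1; sign now +1
(77173/31627) = (13919/31627)   [reduce mod 31627]
reciprocity: (13919/31627) = -1·(31627/13919) since 13919 mod 4 = 3, 31627 mod 4 = 3; sign now -1
(31627/13919) = (3789/13919)   [reduce mod 13919]
reciprocity: (3789/13919) = +1·(13919/3789) since 3789 mod 4 = 1, 13919 mod 4 = 3; sign now -1
(13919/3789) = (2552/3789)   [reduce mod 3789]
2552 = 2^3·319; (2/3789) = -1 since 3789 mod 8 = 5, so (2552/3789) = (-1)^3·(319/3789); sign now +1
reciprocity: (319/3789) = +1·(3789/319) since 319 mod 4 = 3, 3789 mod 4 = 1; sign now +1
(3789/319) = (280/319)   [reduce mod 319]
280 = 2^3·35; (2/319) = +1 since 319 mod 8 = 7, so (280/319) = (+1)^3·(35/319); sign now +1
reciprocity: (35/319) = -1·(319/35) since 35 mod 4 = 3, 319 mod 4 = 3; sign now -1
(319/35) = (4/35)   [reduce mod 35]
4 = 2^2·1; (2/35) = -1 since 35 mod 8 = 3, so (4/35) = (-1)^2·(1/35); sign now -1
(1/35) = 1; final value = sign = -1

-1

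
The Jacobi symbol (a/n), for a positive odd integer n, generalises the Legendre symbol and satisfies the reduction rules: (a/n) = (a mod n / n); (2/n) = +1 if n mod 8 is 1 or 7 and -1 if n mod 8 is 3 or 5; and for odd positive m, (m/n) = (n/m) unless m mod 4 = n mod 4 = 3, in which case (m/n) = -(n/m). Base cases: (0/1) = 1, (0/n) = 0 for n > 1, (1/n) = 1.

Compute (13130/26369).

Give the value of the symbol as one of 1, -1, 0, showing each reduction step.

13130 = 2^1·6565; (2/26369) = +1 since 26369 mod 8 = 1, so (13130/26369) = (+1)^1·(6565/26369); sign now +1
reciprocity: (6565/26369) = +1·(26369/6565) since 6565 mod 4 = 1, 26369 mod 4 = 1; sign now +1
(26369/6565) = (109/6565)   [reduce mod 6565]
reciprocity: (109/6565) = +1·(6565/109) since 109 mod 4 = 1, 6565 mod 4 = 1; sign now +1
(6565/109) = (25/109)   [reduce mod 109]
reciprocity: (25/109) = +1·(109/25) since 25 mod 4 = 1, 109 mod 4 = 1; sign now +1
(109/25) = (9/25)   [reduce mod 25]
reciprocity: (9/25) = +1·(25/9) since 9 mod 4 = 1, 25 mod 4 = 1; sign now +1
(25/9) = (7/9)   [reduce mod 9]
reciprocity: (7/9) = +1·(9/7) since 7 mod 4 = 3, 9 mod 4 = 1; sign now +1
(9/7) = (2/7)   [reduce mod 7]
2 = 2^1·1; (2/7) = +1 since 7 mod 8 = 7, so (2/7) = (+1)^1·(1/7); sign now +1
(1/7) = 1; final value = sign = +1

1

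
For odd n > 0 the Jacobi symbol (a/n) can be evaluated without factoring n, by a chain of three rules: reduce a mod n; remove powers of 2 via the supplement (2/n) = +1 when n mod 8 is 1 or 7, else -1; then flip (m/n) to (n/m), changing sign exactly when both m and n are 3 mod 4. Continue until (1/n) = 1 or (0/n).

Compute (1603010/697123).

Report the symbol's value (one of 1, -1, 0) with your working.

-1

(1603010/697123): 1603010 mod 697123 = 208764, so (1603010/697123) = (208764/697123)
factor out 2^2: 208764 = 2^2·52191; with 697123 mod 8 = 3, (2/697123) = -1; sign now +1; continue with (52191/697123)
flip (52191/697123) -> (697123/52191): both odd, 52191 mod 4 = 3, 697123 mod 4 = 3, so the flip contributes -1; sign now -1
(697123/52191): 697123 mod 52191 = 18640, so (697123/52191) = (18640/52191)
factor out 2^4: 18640 = 2^4·1165; with 52191 mod 8 = 7, (2/52191) = +1; sign now -1; continue with (1165/52191)
flip (1165/52191) -> (52191/1165): both odd, 1165 mod 4 = 1, 52191 mod 4 = 3, so the flip contributes +1; sign now -1
(52191/1165): 52191 mod 1165 = 931, so (52191/1165) = (931/1165)
flip (931/1165) -> (1165/931): both odd, 931 mod 4 = 3, 1165 mod 4 = 1, so the flip contributes +1; sign now -1
(1165/931): 1165 mod 931 = 234, so (1165/931) = (234/931)
factor out 2^1: 234 = 2^1·117; with 931 mod 8 = 3, (2/931) = -1; sign now +1; continue with (117/931)
flip (117/931) -> (931/117): both odd, 117 mod 4 = 1, 931 mod 4 = 3, so the flip contributes +1; sign now +1
(931/117): 931 mod 117 = 112, so (931/117) = (112/117)
factor out 2^4: 112 = 2^4·7; with 117 mod 8 = 5, (2/117) = -1; sign now +1; continue with (7/117)
flip (7/117) -> (117/7): both odd, 7 mod 4 = 3, 117 mod 4 = 1, so the flip contributes +1; sign now +1
(117/7): 117 mod 7 = 5, so (117/7) = (5/7)
flip (5/7) -> (7/5): both odd, 5 mod 4 = 1, 7 mod 4 = 3, so the flip contributes +1; sign now +1
(7/5): 7 mod 5 = 2, so (7/5) = (2/5)
factor out 2^1: 2 = 2^1·1; with 5 mod 8 = 5, (2/5) = -1; sign now -1; continue with (1/5)
reached (1/5) = 1, so the symbol is -1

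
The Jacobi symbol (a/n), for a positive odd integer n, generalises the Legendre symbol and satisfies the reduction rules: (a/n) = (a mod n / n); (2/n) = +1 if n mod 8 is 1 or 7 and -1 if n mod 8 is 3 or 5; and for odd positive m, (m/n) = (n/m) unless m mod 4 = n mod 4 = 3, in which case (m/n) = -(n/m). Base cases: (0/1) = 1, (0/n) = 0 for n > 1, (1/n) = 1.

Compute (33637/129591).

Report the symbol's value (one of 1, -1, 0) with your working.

flip (33637/129591) -> (129591/33637): both odd, 33637 mod 4 = 1, 129591 mod 4 = 3, so the flip contributes +1; sign now +1
(129591/33637): 129591 mod 33637 = 28680, so (129591/33637) = (28680/33637)
factor out 2^3: 28680 = 2^3·3585; with 33637 mod 8 = 5, (2/33637) = -1; sign now -1; continue with (3585/33637)
flip (3585/33637) -> (33637/3585): both odd, 3585 mod 4 = 1, 33637 mod 4 = 1, so the flip contributes +1; sign now -1
(33637/3585): 33637 mod 3585 = 1372, so (33637/3585) = (1372/3585)
factor out 2^2: 1372 = 2^2·343; with 3585 mod 8 = 1, (2/3585) = +1; sign now -1; continue with (343/3585)
flip (343/3585) -> (3585/343): both odd, 343 mod 4 = 3, 3585 mod 4 = 1, so the flip contributes +1; sign now -1
(3585/343): 3585 mod 343 = 155, so (3585/343) = (155/343)
flip (155/343) -> (343/155): both odd, 155 mod 4 = 3, 343 mod 4 = 3, so the flip contributes -1; sign now +1
(343/155): 343 mod 155 = 33, so (343/155) = (33/155)
flip (33/155) -> (155/33): both odd, 33 mod 4 = 1, 155 mod 4 = 3, so the flip contributes +1; sign now +1
(155/33): 155 mod 33 = 23, so (155/33) = (23/33)
flip (23/33) -> (33/23): both odd, 23 mod 4 = 3, 33 mod 4 = 1, so the flip contributes +1; sign now +1
(33/23): 33 mod 23 = 10, so (33/23) = (10/23)
factor out 2^1: 10 = 2^1·5; with 23 mod 8 = 7, (2/23) = +1; sign now +1; continue with (5/23)
flip (5/23) -> (23/5): both odd, 5 mod 4 = 1, 23 mod 4 = 3, so the flip contributes +1; sign now +1
(23/5): 23 mod 5 = 3, so (23/5) = (3/5)
flip (3/5) -> (5/3): both odd, 3 mod 4 = 3, 5 mod 4 = 1, so the flip contributes +1; sign now +1
(5/3): 5 mod 3 = 2, so (5/3) = (2/3)
factor out 2^1: 2 = 2^1·1; with 3 mod 8 = 3, (2/3) = -1; sign now -1; continue with (1/3)
reached (1/3) = 1, so the symbol is -1

-1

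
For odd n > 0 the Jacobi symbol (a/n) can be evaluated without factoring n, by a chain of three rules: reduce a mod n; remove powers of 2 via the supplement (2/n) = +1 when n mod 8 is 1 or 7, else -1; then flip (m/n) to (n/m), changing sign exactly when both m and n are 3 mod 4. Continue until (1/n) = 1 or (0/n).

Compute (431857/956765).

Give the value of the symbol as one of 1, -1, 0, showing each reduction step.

1

flip (431857/956765) -> (956765/431857): both odd, 431857 mod 4 = 1, 956765 mod 4 = 1, so the flip contributes +1; sign now +1
(956765/431857): 956765 mod 431857 = 93051, so (956765/431857) = (93051/431857)
flip (93051/431857) -> (431857/93051): both odd, 93051 mod 4 = 3, 431857 mod 4 = 1, so the flip contributes +1; sign now +1
(431857/93051): 431857 mod 93051 = 59653, so (431857/93051) = (59653/93051)
flip (59653/93051) -> (93051/59653): both odd, 59653 mod 4 = 1, 93051 mod 4 = 3, so the flip contributes +1; sign now +1
(93051/59653): 93051 mod 59653 = 33398, so (93051/59653) = (33398/59653)
factor out 2^1: 33398 = 2^1·16699; with 59653 mod 8 = 5, (2/59653) = -1; sign now -1; continue with (16699/59653)
flip (16699/59653) -> (59653/16699): both odd, 16699 mod 4 = 3, 59653 mod 4 = 1, so the flip contributes +1; sign now -1
(59653/16699): 59653 mod 16699 = 9556, so (59653/16699) = (9556/16699)
factor out 2^2: 9556 = 2^2·2389; with 16699 mod 8 = 3, (2/16699) = -1; sign now -1; continue with (2389/16699)
flip (2389/16699) -> (16699/2389): both odd, 2389 mod 4 = 1, 16699 mod 4 = 3, so the flip contributes +1; sign now -1
(16699/2389): 16699 mod 2389 = 2365, so (16699/2389) = (2365/2389)
flip (2365/2389) -> (2389/2365): both odd, 2365 mod 4 = 1, 2389 mod 4 = 1, so the flip contributes +1; sign now -1
(2389/2365): 2389 mod 2365 = 24, so (2389/2365) = (24/2365)
factor out 2^3: 24 = 2^3·3; with 2365 mod 8 = 5, (2/2365) = -1; sign now +1; continue with (3/2365)
flip (3/2365) -> (2365/3): both odd, 3 mod 4 = 3, 2365 mod 4 = 1, so the flip contributes +1; sign now +1
(2365/3): 2365 mod 3 = 1, so (2365/3) = (1/3)
reached (1/3) = 1, so the symbol is +1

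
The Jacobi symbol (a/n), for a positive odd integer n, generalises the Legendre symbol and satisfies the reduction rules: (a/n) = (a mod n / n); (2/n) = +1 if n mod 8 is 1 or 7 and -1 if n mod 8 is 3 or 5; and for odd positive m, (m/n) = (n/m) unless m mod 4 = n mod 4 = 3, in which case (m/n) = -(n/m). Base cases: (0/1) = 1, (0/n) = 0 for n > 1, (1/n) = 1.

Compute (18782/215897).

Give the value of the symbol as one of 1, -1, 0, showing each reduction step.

18782 = 2^1·9391; (2/215897) = +1 since 215897 mod 8 = 1, so (18782/215897) = (+1)^1·(9391/215897); sign now +1
reciprocity: (9391/215897) = +1·(215897/9391) since 9391 mod 4 = 3, 215897 mod 4 = 1; sign now +1
(215897/9391) = (9295/9391)   [reduce mod 9391]
reciprocity: (9295/9391) = -1·(9391/9295) since 9295 mod 4 = 3, 9391 mod 4 = 3; sign now -1
(9391/9295) = (96/9295)   [reduce mod 9295]
96 = 2^5·3; (2/9295) = +1 since 9295 mod 8 = 7, so (96/9295) = (+1)^5·(3/9295); sign now -1
reciprocity: (3/9295) = -1·(9295/3) since 3 mod 4 = 3, 9295 mod 4 = 3; sign now +1
(9295/3) = (1/3)   [reduce mod 3]
(1/3) = 1; final value = sign = +1

1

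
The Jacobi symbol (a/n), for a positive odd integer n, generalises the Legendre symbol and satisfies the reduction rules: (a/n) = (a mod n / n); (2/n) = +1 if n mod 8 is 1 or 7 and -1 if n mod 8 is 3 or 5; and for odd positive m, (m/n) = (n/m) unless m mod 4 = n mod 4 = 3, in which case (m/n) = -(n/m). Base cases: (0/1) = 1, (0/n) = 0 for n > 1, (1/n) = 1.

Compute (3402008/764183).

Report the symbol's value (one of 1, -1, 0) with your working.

1

(3402008/764183) = (345276/764183)   [reduce mod 764183]
345276 = 2^2·86319; (2/764183) = +1 since 764183 mod 8 = 7, so (345276/764183) = (+1)^2·(86319/764183); sign now +1
reciprocity: (86319/764183) = -1·(764183/86319) since 86319 mod 4 = 3, 764183 mod 4 = 3; sign now -1
(764183/86319) = (73631/86319)   [reduce mod 86319]
reciprocity: (73631/86319) = -1·(86319/73631) since 73631 mod 4 = 3, 86319 mod 4 = 3; sign now +1
(86319/73631) = (12688/73631)   [reduce mod 73631]
12688 = 2^4·793; (2/73631) = +1 since 73631 mod 8 = 7, so (12688/73631) = (+1)^4·(793/73631); sign now +1
reciprocity: (793/73631) = +1·(73631/793) since 793 mod 4 = 1, 73631 mod 4 = 3; sign now +1
(73631/793) = (675/793)   [reduce mod 793]
reciprocity: (675/793) = +1·(793/675) since 675 mod 4 = 3, 793 mod 4 = 1; sign now +1
(793/675) = (118/675)   [reduce mod 675]
118 = 2^1·59; (2/675) = -1 since 675 mod 8 = 3, so (118/675) = (-1)^1·(59/675); sign now -1
reciprocity: (59/675) = -1·(675/59) since 59 mod 4 = 3, 675 mod 4 = 3; sign now +1
(675/59) = (26/59)   [reduce mod 59]
26 = 2^1·13; (2/59) = -1 since 59 mod 8 = 3, so (26/59) = (-1)^1·(13/59); sign now -1
reciprocity: (13/59) = +1·(59/13) since 13 mod 4 = 1, 59 mod 4 = 3; sign now -1
(59/13) = (7/13)   [reduce mod 13]
reciprocity: (7/13) = +1·(13/7) since 7 mod 4 = 3, 13 mod 4 = 1; sign now -1
(13/7) = (6/7)   [reduce mod 7]
6 = 2^1·3; (2/7) = +1 since 7 mod 8 = 7, so (6/7) = (+1)^1·(3/7); sign now -1
reciprocity: (3/7) = -1·(7/3) since 3 mod 4 = 3, 7 mod 4 = 3; sign now +1
(7/3) = (1/3)   [reduce mod 3]
(1/3) = 1; final value = sign = +1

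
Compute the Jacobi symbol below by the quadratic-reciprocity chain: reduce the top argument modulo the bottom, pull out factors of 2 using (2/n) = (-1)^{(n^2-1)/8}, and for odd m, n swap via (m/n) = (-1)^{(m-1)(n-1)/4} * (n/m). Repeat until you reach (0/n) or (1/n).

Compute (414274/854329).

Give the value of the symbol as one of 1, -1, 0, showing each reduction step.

0

factor out 2^1: 414274 = 2^1·207137; with 854329 mod 8 = 1, (2/854329) = +1; sign now +1; continue with (207137/854329)
flip (207137/854329) -> (854329/207137): both odd, 207137 mod 4 = 1, 854329 mod 4 = 1, so the flip contributes +1; sign now +1
(854329/207137): 854329 mod 207137 = 25781, so (854329/207137) = (25781/207137)
flip (25781/207137) -> (207137/25781): both odd, 25781 mod 4 = 1, 207137 mod 4 = 1, so the flip contributes +1; sign now +1
(207137/25781): 207137 mod 25781 = 889, so (207137/25781) = (889/25781)
flip (889/25781) -> (25781/889): both odd, 889 mod 4 = 1, 25781 mod 4 = 1, so the flip contributes +1; sign now +1
(25781/889): 25781 mod 889 = 0, so (25781/889) = (0/889)
reached (0/889); gcd(a, n) > 1, so (0/889) = 0 and the symbol is 0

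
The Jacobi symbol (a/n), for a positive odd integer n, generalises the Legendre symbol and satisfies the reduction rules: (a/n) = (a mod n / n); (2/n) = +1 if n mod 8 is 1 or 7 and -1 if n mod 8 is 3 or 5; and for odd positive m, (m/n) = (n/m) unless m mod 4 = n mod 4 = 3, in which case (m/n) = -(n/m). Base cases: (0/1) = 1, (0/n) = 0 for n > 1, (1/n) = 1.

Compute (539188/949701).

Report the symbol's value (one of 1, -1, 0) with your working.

1

factor out 2^2: 539188 = 2^2·134797; with 949701 mod 8 = 5, (2/949701) = -1; sign now +1; continue with (134797/949701)
flip (134797/949701) -> (949701/134797): both odd, 134797 mod 4 = 1, 949701 mod 4 = 1, so the flip contributes +1; sign now +1
(949701/134797): 949701 mod 134797 = 6122, so (949701/134797) = (6122/134797)
factor out 2^1: 6122 = 2^1·3061; with 134797 mod 8 = 5, (2/134797) = -1; sign now -1; continue with (3061/134797)
flip (3061/134797) -> (134797/3061): both odd, 3061 mod 4 = 1, 134797 mod 4 = 1, so the flip contributes +1; sign now -1
(134797/3061): 134797 mod 3061 = 113, so (134797/3061) = (113/3061)
flip (113/3061) -> (3061/113): both odd, 113 mod 4 = 1, 3061 mod 4 = 1, so the flip contributes +1; sign now -1
(3061/113): 3061 mod 113 = 10, so (3061/113) = (10/113)
factor out 2^1: 10 = 2^1·5; with 113 mod 8 = 1, (2/113) = +1; sign now -1; continue with (5/113)
flip (5/113) -> (113/5): both odd, 5 mod 4 = 1, 113 mod 4 = 1, so the flip contributes +1; sign now -1
(113/5): 113 mod 5 = 3, so (113/5) = (3/5)
flip (3/5) -> (5/3): both odd, 3 mod 4 = 3, 5 mod 4 = 1, so the flip contributes +1; sign now -1
(5/3): 5 mod 3 = 2, so (5/3) = (2/3)
factor out 2^1: 2 = 2^1·1; with 3 mod 8 = 3, (2/3) = -1; sign now +1; continue with (1/3)
reached (1/3) = 1, so the symbol is +1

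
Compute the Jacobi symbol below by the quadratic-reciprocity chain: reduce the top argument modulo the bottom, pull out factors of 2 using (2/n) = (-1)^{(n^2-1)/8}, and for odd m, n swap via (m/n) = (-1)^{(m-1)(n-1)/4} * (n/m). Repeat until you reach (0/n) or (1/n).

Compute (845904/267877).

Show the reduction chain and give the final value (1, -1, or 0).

(845904/267877): 845904 mod 267877 = 42273, so (845904/267877) = (42273/267877)
flip (42273/267877) -> (267877/42273): both odd, 42273 mod 4 = 1, 267877 mod 4 = 1, so the flip contributes +1; sign now +1
(267877/42273): 267877 mod 42273 = 14239, so (267877/42273) = (14239/42273)
flip (14239/42273) -> (42273/14239): both odd, 14239 mod 4 = 3, 42273 mod 4 = 1, so the flip contributes +1; sign now +1
(42273/14239): 42273 mod 14239 = 13795, so (42273/14239) = (13795/14239)
flip (13795/14239) -> (14239/13795): both odd, 13795 mod 4 = 3, 14239 mod 4 = 3, so the flip contributes -1; sign now -1
(14239/13795): 14239 mod 13795 = 444, so (14239/13795) = (444/13795)
factor out 2^2: 444 = 2^2·111; with 13795 mod 8 = 3, (2/13795) = -1; sign now -1; continue with (111/13795)
flip (111/13795) -> (13795/111): both odd, 111 mod 4 = 3, 13795 mod 4 = 3, so the flip contributes -1; sign now +1
(13795/111): 13795 mod 111 = 31, so (13795/111) = (31/111)
flip (31/111) -> (111/31): both odd, 31 mod 4 = 3, 111 mod 4 = 3, so the flip contributes -1; sign now -1
(111/31): 111 mod 31 = 18, so (111/31) = (18/31)
factor out 2^1: 18 = 2^1·9; with 31 mod 8 = 7, (2/31) = +1; sign now -1; continue with (9/31)
flip (9/31) -> (31/9): both odd, 9 mod 4 = 1, 31 mod 4 = 3, so the flip contributes +1; sign now -1
(31/9): 31 mod 9 = 4, so (31/9) = (4/9)
factor out 2^2: 4 = 2^2·1; with 9 mod 8 = 1, (2/9) = +1; sign now -1; continue with (1/9)
reached (1/9) = 1, so the symbol is -1

-1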